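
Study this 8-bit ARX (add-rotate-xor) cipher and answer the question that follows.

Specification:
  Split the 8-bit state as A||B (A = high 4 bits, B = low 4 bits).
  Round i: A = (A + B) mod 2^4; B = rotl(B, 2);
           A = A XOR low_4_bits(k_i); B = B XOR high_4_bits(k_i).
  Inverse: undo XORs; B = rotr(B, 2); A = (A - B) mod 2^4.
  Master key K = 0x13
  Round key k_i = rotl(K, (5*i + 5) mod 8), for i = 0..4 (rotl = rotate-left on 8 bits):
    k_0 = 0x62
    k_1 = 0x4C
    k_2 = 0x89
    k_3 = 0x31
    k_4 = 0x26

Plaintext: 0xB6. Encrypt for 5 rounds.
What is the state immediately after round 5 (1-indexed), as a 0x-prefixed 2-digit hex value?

s_0 = plaintext = 0xB6
s_1 = Round(s_0, k_0) = 0x3F
s_2 = Round(s_1, k_1) = 0xEB
s_3 = Round(s_2, k_2) = 0x06
s_4 = Round(s_3, k_3) = 0x7A
s_5 = Round(s_4, k_4) = 0x78

0x78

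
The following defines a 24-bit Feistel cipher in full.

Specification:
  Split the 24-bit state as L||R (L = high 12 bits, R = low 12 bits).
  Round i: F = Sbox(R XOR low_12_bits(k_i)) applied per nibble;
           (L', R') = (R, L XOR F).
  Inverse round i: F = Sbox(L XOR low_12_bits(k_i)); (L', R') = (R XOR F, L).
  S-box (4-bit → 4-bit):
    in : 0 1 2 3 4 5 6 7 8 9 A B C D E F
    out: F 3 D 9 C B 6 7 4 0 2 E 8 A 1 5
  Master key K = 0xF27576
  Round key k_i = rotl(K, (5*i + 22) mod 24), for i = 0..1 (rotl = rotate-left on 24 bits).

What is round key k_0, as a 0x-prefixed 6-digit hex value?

K = 0xF27576
k_0 = rotl(K, (5*0+22) mod 24) = rotl(K, 22) = 0xBC9D5D

0xBC9D5D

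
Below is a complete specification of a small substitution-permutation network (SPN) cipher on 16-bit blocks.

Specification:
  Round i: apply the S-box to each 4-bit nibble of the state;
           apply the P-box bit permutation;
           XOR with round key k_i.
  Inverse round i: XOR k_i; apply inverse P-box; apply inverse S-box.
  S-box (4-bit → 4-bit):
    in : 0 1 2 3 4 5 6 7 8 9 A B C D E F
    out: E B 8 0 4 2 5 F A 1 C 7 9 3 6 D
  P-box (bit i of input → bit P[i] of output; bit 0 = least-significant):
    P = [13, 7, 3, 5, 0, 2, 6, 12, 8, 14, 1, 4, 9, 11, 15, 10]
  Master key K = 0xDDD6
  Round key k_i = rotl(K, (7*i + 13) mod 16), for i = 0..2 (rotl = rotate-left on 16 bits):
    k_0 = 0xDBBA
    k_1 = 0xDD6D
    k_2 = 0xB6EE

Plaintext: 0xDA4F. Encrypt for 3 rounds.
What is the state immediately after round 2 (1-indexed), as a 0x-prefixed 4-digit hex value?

s_0 = plaintext = 0xDA4F
s_1 = Round(s_0, k_0) = 0xF1C0
s_2 = Round(s_1, k_1) = 0x0AD4
s_3 = Round(s_2, k_2) = 0x3AF1

0x0AD4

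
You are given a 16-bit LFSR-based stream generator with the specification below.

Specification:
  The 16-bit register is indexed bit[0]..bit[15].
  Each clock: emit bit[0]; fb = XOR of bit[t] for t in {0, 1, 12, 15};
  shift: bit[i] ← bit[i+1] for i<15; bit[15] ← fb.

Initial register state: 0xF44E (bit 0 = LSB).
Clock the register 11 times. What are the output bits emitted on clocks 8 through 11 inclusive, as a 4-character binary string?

reg_0 = 0xF44E
clock 1: out=0, reg = 0xFA27
clock 2: out=1, reg = 0x7D13
clock 3: out=1, reg = 0xBE89
clock 4: out=1, reg = 0xDF44
clock 5: out=0, reg = 0x6FA2
clock 6: out=0, reg = 0xB7D1
clock 7: out=1, reg = 0xDBE8
clock 8: out=0, reg = 0x6DF4
clock 9: out=0, reg = 0x36FA
clock 10: out=0, reg = 0x1B7D
clock 11: out=1, reg = 0x0DBE

0001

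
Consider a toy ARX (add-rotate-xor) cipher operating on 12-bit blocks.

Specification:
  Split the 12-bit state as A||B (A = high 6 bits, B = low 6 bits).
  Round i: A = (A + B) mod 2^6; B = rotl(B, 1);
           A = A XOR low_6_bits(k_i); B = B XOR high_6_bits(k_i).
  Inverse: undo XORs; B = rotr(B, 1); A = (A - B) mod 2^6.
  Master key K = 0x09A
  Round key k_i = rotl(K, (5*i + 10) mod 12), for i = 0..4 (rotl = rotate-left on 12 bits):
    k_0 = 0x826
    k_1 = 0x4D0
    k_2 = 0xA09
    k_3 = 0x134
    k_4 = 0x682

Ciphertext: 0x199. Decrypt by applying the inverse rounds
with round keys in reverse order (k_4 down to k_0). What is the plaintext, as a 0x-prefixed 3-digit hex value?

s_0 = ciphertext = 0x199
s_1 = InvRound(s_0, k_4) = 0x8E1
s_2 = InvRound(s_1, k_3) = 0x972
s_3 = InvRound(s_2, k_2) = 0x7CD
s_4 = InvRound(s_3, k_1) = 0x00F
s_5 = InvRound(s_4, k_0) = 0xBF7

0xBF7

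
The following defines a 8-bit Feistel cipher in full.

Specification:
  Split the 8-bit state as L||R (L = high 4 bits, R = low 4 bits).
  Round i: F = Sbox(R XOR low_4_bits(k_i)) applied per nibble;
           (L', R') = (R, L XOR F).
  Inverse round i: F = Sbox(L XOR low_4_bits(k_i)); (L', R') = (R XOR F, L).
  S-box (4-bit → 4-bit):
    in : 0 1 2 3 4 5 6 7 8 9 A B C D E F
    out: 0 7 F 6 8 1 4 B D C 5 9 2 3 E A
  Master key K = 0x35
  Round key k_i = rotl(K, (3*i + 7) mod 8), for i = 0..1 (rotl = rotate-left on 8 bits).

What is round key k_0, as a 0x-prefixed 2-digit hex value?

0x9A

K = 0x35
k_0 = rotl(K, (3*0+7) mod 8) = rotl(K, 7) = 0x9A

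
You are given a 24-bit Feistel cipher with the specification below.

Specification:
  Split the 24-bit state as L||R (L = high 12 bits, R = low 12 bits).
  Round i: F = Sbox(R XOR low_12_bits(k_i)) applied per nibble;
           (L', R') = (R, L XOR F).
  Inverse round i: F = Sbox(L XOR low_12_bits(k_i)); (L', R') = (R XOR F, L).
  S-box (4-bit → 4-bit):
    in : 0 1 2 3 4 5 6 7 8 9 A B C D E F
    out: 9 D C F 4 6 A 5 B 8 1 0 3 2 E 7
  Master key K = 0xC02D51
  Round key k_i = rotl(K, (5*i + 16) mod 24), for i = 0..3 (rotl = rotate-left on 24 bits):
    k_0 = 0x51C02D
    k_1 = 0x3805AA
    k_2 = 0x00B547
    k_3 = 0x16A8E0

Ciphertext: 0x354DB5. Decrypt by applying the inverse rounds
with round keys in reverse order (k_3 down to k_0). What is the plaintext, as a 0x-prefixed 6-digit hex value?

0xFE5F05

s_0 = ciphertext = 0x354DB5
s_1 = InvRound(s_0, k_3) = 0xDB1354
s_2 = InvRound(s_1, k_2) = 0x82EDB1
s_3 = InvRound(s_2, k_1) = 0xF0582E
s_4 = InvRound(s_3, k_0) = 0xFE5F05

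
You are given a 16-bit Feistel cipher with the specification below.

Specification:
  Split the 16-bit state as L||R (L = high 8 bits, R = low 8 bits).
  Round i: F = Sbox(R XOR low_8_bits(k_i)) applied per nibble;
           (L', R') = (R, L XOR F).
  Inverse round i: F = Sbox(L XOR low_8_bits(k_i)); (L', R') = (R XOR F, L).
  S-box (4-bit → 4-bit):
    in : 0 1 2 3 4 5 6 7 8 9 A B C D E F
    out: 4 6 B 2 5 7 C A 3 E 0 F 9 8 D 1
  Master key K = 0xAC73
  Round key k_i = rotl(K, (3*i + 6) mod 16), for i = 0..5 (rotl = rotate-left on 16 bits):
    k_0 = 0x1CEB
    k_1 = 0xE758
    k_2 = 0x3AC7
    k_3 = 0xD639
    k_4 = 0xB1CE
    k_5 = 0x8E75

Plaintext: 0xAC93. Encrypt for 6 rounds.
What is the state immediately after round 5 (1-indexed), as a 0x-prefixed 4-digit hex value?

s_0 = plaintext = 0xAC93
s_1 = Round(s_0, k_0) = 0x930F
s_2 = Round(s_1, k_1) = 0x0FE9
s_3 = Round(s_2, k_2) = 0xE9B2
s_4 = Round(s_3, k_3) = 0xB2D6
s_5 = Round(s_4, k_4) = 0xD6D1
s_6 = Round(s_5, k_5) = 0xD1D3

0xD6D1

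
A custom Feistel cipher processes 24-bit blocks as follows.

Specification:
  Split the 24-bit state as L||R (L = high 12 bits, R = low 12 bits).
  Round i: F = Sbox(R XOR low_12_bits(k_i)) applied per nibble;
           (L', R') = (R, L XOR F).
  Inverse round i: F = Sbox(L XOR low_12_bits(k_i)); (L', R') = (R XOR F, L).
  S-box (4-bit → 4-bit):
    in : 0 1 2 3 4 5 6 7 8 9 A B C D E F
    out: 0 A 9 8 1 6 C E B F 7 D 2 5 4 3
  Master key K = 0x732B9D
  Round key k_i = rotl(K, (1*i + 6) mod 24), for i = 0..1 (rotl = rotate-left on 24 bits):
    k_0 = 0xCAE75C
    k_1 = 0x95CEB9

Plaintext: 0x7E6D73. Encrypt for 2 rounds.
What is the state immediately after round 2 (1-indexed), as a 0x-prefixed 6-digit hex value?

0x075951

s_0 = plaintext = 0x7E6D73
s_1 = Round(s_0, k_0) = 0xD73075
s_2 = Round(s_1, k_1) = 0x075951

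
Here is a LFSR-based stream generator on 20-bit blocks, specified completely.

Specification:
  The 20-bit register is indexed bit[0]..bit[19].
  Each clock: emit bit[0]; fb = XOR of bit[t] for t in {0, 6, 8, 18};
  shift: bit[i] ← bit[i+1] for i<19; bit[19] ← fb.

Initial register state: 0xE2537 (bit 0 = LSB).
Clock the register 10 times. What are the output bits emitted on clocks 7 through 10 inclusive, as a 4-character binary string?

reg_0 = 0xE2537
clock 1: out=1, reg = 0xF129B
clock 2: out=1, reg = 0x7894D
clock 3: out=1, reg = 0x3C4A6
clock 4: out=0, reg = 0x1E253
clock 5: out=1, reg = 0x0F129
clock 6: out=1, reg = 0x07894
clock 7: out=0, reg = 0x03C4A
clock 8: out=0, reg = 0x81E25
clock 9: out=1, reg = 0xC0F12
clock 10: out=0, reg = 0x60789

0010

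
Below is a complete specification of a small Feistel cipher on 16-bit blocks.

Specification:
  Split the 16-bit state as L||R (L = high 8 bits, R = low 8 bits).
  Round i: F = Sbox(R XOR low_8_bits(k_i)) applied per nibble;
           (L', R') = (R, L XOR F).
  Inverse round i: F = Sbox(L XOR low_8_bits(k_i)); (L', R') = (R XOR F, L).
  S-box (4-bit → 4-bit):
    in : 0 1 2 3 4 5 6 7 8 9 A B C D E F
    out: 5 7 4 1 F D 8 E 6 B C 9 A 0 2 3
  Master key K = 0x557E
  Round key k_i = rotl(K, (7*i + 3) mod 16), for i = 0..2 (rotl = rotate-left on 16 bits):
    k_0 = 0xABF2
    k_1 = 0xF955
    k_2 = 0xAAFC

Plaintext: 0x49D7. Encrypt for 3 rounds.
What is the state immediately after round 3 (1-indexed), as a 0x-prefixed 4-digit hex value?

s_0 = plaintext = 0x49D7
s_1 = Round(s_0, k_0) = 0xD704
s_2 = Round(s_1, k_1) = 0x0400
s_3 = Round(s_2, k_2) = 0x003E

0x003E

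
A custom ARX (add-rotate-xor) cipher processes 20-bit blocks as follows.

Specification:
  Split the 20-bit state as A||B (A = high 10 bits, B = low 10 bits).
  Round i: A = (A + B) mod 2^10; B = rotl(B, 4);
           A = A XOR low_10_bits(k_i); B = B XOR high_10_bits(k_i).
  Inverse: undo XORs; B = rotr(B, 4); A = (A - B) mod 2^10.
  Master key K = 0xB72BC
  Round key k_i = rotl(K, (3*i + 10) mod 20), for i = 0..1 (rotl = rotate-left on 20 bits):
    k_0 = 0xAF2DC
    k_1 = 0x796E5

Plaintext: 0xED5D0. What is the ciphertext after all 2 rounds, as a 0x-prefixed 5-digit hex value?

s_0 = plaintext = 0xED5D0
s_1 = Round(s_0, k_0) = 0xD67BB
s_2 = Round(s_1, k_1) = 0x7C65B

0x7C65B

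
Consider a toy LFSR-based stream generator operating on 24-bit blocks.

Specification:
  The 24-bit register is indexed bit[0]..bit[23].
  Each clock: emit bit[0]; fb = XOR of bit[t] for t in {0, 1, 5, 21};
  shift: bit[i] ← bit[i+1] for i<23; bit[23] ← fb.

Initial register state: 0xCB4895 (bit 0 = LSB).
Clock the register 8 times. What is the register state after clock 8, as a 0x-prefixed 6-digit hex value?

0x35CB48

reg_0 = 0xCB4895
clock 1: out=1, reg = 0xE5A44A
clock 2: out=0, reg = 0x72D225
clock 3: out=1, reg = 0xB96912
clock 4: out=0, reg = 0x5CB489
clock 5: out=1, reg = 0xAE5A44
clock 6: out=0, reg = 0xD72D22
clock 7: out=0, reg = 0x6B9691
clock 8: out=1, reg = 0x35CB48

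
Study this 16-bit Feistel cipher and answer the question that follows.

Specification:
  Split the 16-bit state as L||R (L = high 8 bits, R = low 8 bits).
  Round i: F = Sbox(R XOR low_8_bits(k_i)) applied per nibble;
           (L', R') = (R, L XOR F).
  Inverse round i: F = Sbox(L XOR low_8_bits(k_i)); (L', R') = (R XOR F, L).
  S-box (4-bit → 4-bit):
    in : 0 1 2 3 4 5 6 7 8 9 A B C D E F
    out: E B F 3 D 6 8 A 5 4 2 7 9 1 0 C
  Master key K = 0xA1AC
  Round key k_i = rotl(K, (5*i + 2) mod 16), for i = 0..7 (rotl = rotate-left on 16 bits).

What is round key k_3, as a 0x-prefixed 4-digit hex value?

K = 0xA1AC
k_0 = rotl(K, (5*0+2) mod 16) = rotl(K, 2) = 0x86B2
k_1 = rotl(K, (5*1+2) mod 16) = rotl(K, 7) = 0xD650
k_2 = rotl(K, (5*2+2) mod 16) = rotl(K, 12) = 0xCA1A
k_3 = rotl(K, (5*3+2) mod 16) = rotl(K, 1) = 0x4359

0x4359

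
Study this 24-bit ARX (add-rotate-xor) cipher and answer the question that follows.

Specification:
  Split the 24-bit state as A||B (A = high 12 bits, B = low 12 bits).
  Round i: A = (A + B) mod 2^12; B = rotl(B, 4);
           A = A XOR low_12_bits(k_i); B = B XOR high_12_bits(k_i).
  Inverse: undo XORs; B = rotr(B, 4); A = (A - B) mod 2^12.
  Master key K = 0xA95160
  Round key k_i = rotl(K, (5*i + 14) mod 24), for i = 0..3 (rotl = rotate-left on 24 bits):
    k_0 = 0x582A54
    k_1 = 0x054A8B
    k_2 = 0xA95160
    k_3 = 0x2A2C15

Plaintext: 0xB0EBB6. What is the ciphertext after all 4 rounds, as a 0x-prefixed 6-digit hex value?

s_0 = plaintext = 0xB0EBB6
s_1 = Round(s_0, k_0) = 0xC90EE9
s_2 = Round(s_1, k_1) = 0x1F2ECA
s_3 = Round(s_2, k_2) = 0x1DC63B
s_4 = Round(s_3, k_3) = 0x402114

0x402114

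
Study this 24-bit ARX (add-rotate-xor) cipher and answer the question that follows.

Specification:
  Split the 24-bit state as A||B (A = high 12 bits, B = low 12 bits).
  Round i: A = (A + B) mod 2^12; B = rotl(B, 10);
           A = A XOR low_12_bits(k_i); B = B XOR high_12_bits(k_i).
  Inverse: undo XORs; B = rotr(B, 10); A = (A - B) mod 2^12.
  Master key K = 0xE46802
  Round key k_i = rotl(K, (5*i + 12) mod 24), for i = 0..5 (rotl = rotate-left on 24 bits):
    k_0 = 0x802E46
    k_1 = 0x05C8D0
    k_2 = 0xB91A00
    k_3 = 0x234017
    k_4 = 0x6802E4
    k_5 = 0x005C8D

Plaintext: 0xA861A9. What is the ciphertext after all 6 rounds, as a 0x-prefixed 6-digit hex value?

0xD4458B

s_0 = plaintext = 0xA861A9
s_1 = Round(s_0, k_0) = 0x269C68
s_2 = Round(s_1, k_1) = 0x601346
s_3 = Round(s_2, k_2) = 0x347340
s_4 = Round(s_3, k_3) = 0x6902E4
s_5 = Round(s_4, k_4) = 0xB90639
s_6 = Round(s_5, k_5) = 0xD4458B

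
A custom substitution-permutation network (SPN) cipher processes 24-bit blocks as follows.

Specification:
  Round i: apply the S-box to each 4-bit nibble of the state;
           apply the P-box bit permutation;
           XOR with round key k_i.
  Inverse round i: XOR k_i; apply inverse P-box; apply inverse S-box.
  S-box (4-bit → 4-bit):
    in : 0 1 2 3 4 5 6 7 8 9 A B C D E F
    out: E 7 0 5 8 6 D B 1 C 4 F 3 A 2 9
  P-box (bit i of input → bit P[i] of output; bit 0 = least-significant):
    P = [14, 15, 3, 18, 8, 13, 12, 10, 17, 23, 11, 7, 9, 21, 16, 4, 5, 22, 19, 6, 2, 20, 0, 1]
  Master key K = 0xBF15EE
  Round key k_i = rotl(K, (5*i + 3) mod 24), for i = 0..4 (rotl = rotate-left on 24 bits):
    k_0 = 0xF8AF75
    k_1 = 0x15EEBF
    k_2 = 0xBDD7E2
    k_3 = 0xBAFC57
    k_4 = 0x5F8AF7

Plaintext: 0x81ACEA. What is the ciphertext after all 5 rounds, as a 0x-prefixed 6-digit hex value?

s_0 = plaintext = 0x81ACEA
s_1 = Round(s_0, k_0) = 0x338F59
s_2 = Round(s_1, k_1) = 0x1BDC12
s_3 = Round(s_2, k_2) = 0x47E697
s_4 = Round(s_3, k_3) = 0xDC20B5
s_5 = Round(s_4, k_4) = 0x8F375D

0x8F375D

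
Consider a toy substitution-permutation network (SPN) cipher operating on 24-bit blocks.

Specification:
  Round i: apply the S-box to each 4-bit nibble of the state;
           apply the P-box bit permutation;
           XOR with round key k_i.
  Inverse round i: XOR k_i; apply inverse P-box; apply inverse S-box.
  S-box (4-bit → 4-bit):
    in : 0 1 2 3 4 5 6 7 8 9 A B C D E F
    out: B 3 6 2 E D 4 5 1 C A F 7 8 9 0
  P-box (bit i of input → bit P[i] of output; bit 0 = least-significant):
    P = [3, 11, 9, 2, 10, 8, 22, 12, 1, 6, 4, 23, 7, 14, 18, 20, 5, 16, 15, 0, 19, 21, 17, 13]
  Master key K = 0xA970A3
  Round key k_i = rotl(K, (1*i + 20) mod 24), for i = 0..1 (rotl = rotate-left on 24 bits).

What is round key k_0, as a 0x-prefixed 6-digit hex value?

K = 0xA970A3
k_0 = rotl(K, (1*0+20) mod 24) = rotl(K, 20) = 0x3A970A

0x3A970A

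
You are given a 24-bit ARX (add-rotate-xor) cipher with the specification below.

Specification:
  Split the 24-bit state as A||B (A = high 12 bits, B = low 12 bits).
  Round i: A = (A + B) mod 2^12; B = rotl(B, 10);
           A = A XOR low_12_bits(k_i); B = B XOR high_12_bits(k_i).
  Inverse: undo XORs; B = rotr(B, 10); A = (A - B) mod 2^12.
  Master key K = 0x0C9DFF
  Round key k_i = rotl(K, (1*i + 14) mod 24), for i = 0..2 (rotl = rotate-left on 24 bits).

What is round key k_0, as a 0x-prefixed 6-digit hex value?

0x7FC327

K = 0x0C9DFF
k_0 = rotl(K, (1*0+14) mod 24) = rotl(K, 14) = 0x7FC327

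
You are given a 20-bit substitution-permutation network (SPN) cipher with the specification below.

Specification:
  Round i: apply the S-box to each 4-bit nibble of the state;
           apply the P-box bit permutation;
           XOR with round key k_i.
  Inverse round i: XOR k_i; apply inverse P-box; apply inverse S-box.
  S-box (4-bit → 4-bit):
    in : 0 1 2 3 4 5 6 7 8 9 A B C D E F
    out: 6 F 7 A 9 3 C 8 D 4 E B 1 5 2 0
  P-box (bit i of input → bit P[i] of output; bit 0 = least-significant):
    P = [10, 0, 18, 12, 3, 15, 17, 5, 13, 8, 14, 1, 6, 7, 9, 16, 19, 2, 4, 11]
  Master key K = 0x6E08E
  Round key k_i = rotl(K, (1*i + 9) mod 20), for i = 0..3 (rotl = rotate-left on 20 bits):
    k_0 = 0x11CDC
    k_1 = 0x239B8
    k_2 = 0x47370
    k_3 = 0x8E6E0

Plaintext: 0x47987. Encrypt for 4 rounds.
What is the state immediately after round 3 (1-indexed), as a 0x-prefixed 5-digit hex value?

0x4D8F5

s_0 = plaintext = 0x47987
s_1 = Round(s_0, k_0) = 0xA44F4
s_2 = Round(s_1, k_1) = 0x305EE
s_3 = Round(s_2, k_2) = 0x4D8F5
s_4 = Round(s_3, k_3) = 0x088A3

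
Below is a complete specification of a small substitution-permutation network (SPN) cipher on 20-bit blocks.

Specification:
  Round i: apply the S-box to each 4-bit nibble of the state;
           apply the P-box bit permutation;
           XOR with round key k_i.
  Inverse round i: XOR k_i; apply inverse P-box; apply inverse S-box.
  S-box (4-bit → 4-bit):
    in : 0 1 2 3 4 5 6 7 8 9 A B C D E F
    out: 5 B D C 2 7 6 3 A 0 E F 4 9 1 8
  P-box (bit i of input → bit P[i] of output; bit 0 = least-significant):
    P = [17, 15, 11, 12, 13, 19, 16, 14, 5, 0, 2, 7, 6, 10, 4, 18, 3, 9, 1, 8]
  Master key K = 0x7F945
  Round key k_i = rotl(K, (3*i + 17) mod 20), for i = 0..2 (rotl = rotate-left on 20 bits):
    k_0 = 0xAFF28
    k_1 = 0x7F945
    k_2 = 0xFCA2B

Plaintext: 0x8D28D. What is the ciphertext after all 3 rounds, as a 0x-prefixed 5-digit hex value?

0x07B00

s_0 = plaintext = 0x8D28D
s_1 = Round(s_0, k_0) = 0x4ACCC
s_2 = Round(s_1, k_1) = 0x2F751
s_3 = Round(s_2, k_2) = 0x07B00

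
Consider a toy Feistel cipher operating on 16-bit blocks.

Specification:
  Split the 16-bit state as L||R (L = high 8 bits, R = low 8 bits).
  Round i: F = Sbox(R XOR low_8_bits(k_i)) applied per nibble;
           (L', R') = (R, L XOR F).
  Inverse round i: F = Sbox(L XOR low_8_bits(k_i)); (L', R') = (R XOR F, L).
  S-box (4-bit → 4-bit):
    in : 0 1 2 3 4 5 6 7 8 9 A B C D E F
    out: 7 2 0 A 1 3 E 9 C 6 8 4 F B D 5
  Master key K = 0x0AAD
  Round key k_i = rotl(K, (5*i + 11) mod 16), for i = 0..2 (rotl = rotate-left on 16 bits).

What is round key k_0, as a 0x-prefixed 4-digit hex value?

K = 0x0AAD
k_0 = rotl(K, (5*0+11) mod 16) = rotl(K, 11) = 0x6855

0x6855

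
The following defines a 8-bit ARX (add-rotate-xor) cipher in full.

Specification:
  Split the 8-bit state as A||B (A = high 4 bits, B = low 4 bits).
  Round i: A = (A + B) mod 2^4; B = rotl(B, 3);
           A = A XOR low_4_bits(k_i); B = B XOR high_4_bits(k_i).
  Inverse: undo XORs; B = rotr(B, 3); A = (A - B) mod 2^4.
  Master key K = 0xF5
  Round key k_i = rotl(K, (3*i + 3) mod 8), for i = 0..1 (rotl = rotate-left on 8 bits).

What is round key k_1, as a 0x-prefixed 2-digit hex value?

0x7D

K = 0xF5
k_0 = rotl(K, (3*0+3) mod 8) = rotl(K, 3) = 0xAF
k_1 = rotl(K, (3*1+3) mod 8) = rotl(K, 6) = 0x7D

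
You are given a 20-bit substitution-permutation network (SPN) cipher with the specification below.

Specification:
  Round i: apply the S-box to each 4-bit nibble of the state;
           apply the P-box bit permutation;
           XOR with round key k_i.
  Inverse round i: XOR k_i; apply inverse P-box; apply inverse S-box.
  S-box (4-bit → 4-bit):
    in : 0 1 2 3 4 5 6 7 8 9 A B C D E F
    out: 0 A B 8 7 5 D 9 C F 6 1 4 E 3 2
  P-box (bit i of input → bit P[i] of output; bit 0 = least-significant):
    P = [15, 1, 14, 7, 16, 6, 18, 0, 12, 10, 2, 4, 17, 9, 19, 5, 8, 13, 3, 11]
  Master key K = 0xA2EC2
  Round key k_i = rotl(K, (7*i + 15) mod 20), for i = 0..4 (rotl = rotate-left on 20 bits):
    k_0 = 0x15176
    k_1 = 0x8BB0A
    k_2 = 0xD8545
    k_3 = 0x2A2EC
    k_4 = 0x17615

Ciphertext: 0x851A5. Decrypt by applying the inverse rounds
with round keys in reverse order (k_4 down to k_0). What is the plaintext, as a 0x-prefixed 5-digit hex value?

s_0 = ciphertext = 0x851A5
s_1 = InvRound(s_0, k_4) = 0xED1B3
s_2 = InvRound(s_1, k_3) = 0x4A6DA
s_3 = InvRound(s_2, k_2) = 0x4A871
s_4 = InvRound(s_3, k_1) = 0x5D7DF
s_5 = InvRound(s_4, k_0) = 0xC1F87

0xC1F87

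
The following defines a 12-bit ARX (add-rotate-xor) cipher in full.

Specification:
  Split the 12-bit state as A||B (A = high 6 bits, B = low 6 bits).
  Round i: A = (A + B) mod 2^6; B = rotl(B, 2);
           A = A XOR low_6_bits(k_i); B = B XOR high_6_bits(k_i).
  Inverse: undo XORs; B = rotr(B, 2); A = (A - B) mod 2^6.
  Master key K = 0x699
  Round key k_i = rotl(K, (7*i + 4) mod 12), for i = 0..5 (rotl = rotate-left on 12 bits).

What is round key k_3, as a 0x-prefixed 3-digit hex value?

0xD32

K = 0x699
k_0 = rotl(K, (7*0+4) mod 12) = rotl(K, 4) = 0x996
k_1 = rotl(K, (7*1+4) mod 12) = rotl(K, 11) = 0xB4C
k_2 = rotl(K, (7*2+4) mod 12) = rotl(K, 6) = 0x65A
k_3 = rotl(K, (7*3+4) mod 12) = rotl(K, 1) = 0xD32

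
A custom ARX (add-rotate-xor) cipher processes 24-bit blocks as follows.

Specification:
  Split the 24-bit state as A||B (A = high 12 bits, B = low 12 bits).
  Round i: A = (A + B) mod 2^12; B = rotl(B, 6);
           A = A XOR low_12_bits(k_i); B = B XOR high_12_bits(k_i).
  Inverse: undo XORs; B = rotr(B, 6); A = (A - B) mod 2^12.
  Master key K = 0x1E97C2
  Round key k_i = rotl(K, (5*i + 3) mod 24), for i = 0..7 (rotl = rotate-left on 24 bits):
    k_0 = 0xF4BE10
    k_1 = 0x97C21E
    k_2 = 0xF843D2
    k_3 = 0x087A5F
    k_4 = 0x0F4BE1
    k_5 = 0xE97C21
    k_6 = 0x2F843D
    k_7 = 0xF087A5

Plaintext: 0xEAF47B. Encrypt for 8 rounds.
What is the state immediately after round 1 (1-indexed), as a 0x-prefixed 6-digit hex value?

s_0 = plaintext = 0xEAF47B
s_1 = Round(s_0, k_0) = 0xD3A19A
s_2 = Round(s_1, k_1) = 0xCCAFFA
s_3 = Round(s_2, k_2) = 0xF1613B
s_4 = Round(s_3, k_3) = 0xA0EE43
s_5 = Round(s_4, k_4) = 0x3B000D
s_6 = Round(s_5, k_5) = 0xF9CDD7
s_7 = Round(s_6, k_6) = 0x94E70F
s_8 = Round(s_7, k_7) = 0x7F8CD4

0xD3A19A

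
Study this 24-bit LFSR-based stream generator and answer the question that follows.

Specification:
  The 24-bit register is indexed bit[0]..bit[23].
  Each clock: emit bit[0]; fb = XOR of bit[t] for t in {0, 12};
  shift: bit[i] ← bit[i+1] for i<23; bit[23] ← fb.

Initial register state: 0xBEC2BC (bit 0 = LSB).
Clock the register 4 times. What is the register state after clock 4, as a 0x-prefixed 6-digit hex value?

reg_0 = 0xBEC2BC
clock 1: out=0, reg = 0x5F615E
clock 2: out=0, reg = 0x2FB0AF
clock 3: out=1, reg = 0x17D857
clock 4: out=1, reg = 0x0BEC2B

0x0BEC2B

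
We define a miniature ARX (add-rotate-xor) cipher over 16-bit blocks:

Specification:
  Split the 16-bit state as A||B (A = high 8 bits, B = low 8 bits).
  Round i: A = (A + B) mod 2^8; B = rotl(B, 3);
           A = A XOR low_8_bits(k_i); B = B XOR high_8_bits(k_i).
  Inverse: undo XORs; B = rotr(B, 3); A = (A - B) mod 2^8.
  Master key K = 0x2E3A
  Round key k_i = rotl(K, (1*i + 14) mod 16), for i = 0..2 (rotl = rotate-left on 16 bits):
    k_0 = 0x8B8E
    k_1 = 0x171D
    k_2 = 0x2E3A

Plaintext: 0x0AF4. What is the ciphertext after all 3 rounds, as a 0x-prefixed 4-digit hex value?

s_0 = plaintext = 0x0AF4
s_1 = Round(s_0, k_0) = 0x702C
s_2 = Round(s_1, k_1) = 0x8176
s_3 = Round(s_2, k_2) = 0xCD9D

0xCD9D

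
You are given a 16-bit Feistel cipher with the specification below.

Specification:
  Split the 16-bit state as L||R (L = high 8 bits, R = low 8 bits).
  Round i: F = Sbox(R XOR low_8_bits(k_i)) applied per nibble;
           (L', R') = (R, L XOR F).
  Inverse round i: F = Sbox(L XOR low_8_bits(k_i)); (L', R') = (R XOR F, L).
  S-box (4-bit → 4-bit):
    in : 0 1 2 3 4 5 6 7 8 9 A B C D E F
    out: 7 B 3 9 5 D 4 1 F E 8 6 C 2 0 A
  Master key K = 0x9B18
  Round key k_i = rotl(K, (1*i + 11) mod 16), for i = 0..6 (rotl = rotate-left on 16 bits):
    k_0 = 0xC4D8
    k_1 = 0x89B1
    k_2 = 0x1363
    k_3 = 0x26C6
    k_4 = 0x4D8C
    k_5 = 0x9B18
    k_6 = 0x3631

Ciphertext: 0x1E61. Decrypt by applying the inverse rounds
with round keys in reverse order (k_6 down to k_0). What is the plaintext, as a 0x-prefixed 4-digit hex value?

s_0 = ciphertext = 0x1E61
s_1 = InvRound(s_0, k_6) = 0x5B1E
s_2 = InvRound(s_1, k_5) = 0x475B
s_3 = InvRound(s_2, k_4) = 0x9D47
s_4 = InvRound(s_3, k_3) = 0x919D
s_5 = InvRound(s_4, k_2) = 0x3E91
s_6 = InvRound(s_5, k_1) = 0x6B3E
s_7 = InvRound(s_6, k_0) = 0x576B

0x576B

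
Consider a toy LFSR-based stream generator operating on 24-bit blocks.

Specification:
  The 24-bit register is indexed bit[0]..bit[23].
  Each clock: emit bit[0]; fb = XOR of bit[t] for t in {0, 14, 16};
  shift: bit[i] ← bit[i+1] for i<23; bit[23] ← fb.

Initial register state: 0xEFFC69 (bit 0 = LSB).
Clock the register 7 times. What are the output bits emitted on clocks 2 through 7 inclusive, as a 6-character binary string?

reg_0 = 0xEFFC69
clock 1: out=1, reg = 0xF7FE34
clock 2: out=0, reg = 0x7BFF1A
clock 3: out=0, reg = 0x3DFF8D
clock 4: out=1, reg = 0x9EFFC6
clock 5: out=0, reg = 0xCF7FE3
clock 6: out=1, reg = 0xE7BFF1
clock 7: out=1, reg = 0x73DFF8

001011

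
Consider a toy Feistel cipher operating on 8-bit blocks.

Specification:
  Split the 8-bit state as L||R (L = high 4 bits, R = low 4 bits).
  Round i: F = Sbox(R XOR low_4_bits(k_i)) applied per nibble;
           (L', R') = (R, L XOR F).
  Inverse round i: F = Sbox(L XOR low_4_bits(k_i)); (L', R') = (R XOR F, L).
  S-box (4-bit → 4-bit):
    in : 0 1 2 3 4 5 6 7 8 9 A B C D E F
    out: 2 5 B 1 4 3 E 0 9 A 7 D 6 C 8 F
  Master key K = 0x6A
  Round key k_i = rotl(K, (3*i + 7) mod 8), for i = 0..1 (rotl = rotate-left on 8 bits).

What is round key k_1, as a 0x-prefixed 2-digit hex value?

K = 0x6A
k_0 = rotl(K, (3*0+7) mod 8) = rotl(K, 7) = 0x35
k_1 = rotl(K, (3*1+7) mod 8) = rotl(K, 2) = 0xA9

0xA9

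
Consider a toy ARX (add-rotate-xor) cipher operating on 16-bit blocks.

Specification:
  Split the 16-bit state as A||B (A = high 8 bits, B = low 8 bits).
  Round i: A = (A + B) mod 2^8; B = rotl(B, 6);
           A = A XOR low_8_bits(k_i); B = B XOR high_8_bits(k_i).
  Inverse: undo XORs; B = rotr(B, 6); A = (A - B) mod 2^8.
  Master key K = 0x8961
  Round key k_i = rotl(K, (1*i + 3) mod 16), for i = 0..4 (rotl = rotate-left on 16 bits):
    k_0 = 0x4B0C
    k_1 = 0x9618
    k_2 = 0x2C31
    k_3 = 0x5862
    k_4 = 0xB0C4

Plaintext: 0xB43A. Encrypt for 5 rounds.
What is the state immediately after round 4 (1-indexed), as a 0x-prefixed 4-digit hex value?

0x0E2D

s_0 = plaintext = 0xB43A
s_1 = Round(s_0, k_0) = 0xE2C5
s_2 = Round(s_1, k_1) = 0xBFE7
s_3 = Round(s_2, k_2) = 0x97D5
s_4 = Round(s_3, k_3) = 0x0E2D
s_5 = Round(s_4, k_4) = 0xFFFB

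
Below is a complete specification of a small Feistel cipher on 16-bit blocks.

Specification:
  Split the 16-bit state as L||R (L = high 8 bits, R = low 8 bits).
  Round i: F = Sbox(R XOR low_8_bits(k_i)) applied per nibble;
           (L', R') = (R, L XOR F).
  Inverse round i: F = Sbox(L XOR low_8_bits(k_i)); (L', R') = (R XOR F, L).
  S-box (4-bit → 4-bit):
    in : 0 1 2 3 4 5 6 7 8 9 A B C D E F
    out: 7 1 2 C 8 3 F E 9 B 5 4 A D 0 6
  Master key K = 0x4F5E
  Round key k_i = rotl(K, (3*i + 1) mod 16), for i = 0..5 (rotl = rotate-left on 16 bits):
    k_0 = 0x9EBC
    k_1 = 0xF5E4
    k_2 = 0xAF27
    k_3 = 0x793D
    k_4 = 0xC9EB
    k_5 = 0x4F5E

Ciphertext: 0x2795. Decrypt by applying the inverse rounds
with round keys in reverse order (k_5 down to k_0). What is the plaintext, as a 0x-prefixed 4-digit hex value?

0xE257

s_0 = ciphertext = 0x2795
s_1 = InvRound(s_0, k_5) = 0x7E27
s_2 = InvRound(s_1, k_4) = 0x947E
s_3 = InvRound(s_2, k_3) = 0x2594
s_4 = InvRound(s_3, k_2) = 0xE625
s_5 = InvRound(s_4, k_1) = 0x57E6
s_6 = InvRound(s_5, k_0) = 0xE257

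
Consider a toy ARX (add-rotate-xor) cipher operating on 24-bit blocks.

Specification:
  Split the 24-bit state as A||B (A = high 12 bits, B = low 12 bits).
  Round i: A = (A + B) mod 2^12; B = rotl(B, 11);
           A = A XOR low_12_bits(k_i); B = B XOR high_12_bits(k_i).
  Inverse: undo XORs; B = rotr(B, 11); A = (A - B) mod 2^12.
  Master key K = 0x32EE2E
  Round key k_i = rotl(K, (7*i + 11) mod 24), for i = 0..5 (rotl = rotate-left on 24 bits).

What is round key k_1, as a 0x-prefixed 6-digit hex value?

0xB8CBB8

K = 0x32EE2E
k_0 = rotl(K, (7*0+11) mod 24) = rotl(K, 11) = 0x717197
k_1 = rotl(K, (7*1+11) mod 24) = rotl(K, 18) = 0xB8CBB8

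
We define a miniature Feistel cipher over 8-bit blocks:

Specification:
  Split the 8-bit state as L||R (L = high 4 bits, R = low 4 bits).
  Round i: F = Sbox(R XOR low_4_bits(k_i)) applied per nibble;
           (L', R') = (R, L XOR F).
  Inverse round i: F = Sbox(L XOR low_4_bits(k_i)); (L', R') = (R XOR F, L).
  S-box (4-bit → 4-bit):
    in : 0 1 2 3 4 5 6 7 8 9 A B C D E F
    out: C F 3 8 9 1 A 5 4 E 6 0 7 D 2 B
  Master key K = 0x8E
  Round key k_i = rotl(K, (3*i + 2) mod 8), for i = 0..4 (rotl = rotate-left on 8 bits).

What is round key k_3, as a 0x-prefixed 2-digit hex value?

K = 0x8E
k_0 = rotl(K, (3*0+2) mod 8) = rotl(K, 2) = 0x3A
k_1 = rotl(K, (3*1+2) mod 8) = rotl(K, 5) = 0xD1
k_2 = rotl(K, (3*2+2) mod 8) = rotl(K, 0) = 0x8E
k_3 = rotl(K, (3*3+2) mod 8) = rotl(K, 3) = 0x74

0x74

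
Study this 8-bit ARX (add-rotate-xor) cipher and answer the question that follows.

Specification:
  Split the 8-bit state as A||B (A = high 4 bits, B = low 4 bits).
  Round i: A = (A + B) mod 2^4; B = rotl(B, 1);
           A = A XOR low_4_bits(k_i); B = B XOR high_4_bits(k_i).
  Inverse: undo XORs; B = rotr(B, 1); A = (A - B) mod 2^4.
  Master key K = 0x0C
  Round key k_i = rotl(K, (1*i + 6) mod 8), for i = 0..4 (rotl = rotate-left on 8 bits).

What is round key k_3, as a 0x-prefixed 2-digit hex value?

0x18

K = 0x0C
k_0 = rotl(K, (1*0+6) mod 8) = rotl(K, 6) = 0x03
k_1 = rotl(K, (1*1+6) mod 8) = rotl(K, 7) = 0x06
k_2 = rotl(K, (1*2+6) mod 8) = rotl(K, 0) = 0x0C
k_3 = rotl(K, (1*3+6) mod 8) = rotl(K, 1) = 0x18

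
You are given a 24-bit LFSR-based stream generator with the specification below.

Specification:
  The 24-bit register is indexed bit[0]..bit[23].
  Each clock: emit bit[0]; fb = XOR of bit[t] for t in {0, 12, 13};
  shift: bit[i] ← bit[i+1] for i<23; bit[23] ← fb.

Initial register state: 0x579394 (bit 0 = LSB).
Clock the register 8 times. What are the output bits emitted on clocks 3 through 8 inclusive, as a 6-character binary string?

reg_0 = 0x579394
clock 1: out=0, reg = 0xABC9CA
clock 2: out=0, reg = 0x55E4E5
clock 3: out=1, reg = 0x2AF272
clock 4: out=0, reg = 0x157939
clock 5: out=1, reg = 0x8ABC9C
clock 6: out=0, reg = 0x455E4E
clock 7: out=0, reg = 0xA2AF27
clock 8: out=1, reg = 0x515793

101001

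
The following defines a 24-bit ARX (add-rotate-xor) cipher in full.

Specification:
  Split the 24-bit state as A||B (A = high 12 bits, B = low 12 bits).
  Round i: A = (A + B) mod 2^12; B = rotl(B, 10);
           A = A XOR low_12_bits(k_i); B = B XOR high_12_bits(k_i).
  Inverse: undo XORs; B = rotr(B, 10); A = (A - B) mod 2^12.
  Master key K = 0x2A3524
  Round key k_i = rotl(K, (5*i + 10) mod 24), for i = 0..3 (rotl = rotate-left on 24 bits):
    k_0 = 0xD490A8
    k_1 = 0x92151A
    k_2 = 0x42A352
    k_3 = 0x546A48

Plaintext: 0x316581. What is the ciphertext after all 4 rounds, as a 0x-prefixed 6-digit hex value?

s_0 = plaintext = 0x316581
s_1 = Round(s_0, k_0) = 0x83F829
s_2 = Round(s_1, k_1) = 0x572F2B
s_3 = Round(s_2, k_2) = 0x7CFBE0
s_4 = Round(s_3, k_3) = 0x9E77BE

0x9E77BE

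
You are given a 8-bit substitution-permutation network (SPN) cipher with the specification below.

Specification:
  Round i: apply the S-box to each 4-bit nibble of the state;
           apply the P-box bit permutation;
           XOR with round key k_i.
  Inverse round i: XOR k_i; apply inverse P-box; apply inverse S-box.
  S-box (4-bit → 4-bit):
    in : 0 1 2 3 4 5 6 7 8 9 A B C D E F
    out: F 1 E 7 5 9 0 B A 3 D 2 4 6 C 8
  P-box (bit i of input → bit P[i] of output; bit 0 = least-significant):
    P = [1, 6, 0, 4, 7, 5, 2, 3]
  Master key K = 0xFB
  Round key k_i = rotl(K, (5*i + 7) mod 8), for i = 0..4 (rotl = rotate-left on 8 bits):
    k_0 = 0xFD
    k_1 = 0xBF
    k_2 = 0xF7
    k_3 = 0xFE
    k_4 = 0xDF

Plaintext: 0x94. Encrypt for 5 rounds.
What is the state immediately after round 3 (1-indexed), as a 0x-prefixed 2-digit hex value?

s_0 = plaintext = 0x94
s_1 = Round(s_0, k_0) = 0x5E
s_2 = Round(s_1, k_1) = 0x26
s_3 = Round(s_2, k_2) = 0xDB
s_4 = Round(s_3, k_3) = 0x9A
s_5 = Round(s_4, k_4) = 0x6C

0xDB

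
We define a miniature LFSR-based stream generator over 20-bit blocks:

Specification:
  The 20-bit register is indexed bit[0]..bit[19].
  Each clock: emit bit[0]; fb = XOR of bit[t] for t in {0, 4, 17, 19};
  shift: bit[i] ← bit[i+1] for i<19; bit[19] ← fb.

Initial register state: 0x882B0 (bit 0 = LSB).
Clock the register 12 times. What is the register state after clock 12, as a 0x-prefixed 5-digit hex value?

reg_0 = 0x882B0
clock 1: out=0, reg = 0x44158
clock 2: out=0, reg = 0xA20AC
clock 3: out=0, reg = 0x51056
clock 4: out=0, reg = 0xA882B
clock 5: out=1, reg = 0xD4415
clock 6: out=1, reg = 0xEA20A
clock 7: out=0, reg = 0x75105
clock 8: out=1, reg = 0x3A882
clock 9: out=0, reg = 0x9D441
clock 10: out=1, reg = 0x4EA20
clock 11: out=0, reg = 0x27510
clock 12: out=0, reg = 0x13A88

0x13A88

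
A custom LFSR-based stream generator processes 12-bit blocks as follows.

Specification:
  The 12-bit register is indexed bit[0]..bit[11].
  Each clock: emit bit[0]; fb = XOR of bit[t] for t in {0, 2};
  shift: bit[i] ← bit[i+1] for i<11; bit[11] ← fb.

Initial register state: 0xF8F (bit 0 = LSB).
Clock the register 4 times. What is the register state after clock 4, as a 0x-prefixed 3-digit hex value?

0xCF8

reg_0 = 0xF8F
clock 1: out=1, reg = 0x7C7
clock 2: out=1, reg = 0x3E3
clock 3: out=1, reg = 0x9F1
clock 4: out=1, reg = 0xCF8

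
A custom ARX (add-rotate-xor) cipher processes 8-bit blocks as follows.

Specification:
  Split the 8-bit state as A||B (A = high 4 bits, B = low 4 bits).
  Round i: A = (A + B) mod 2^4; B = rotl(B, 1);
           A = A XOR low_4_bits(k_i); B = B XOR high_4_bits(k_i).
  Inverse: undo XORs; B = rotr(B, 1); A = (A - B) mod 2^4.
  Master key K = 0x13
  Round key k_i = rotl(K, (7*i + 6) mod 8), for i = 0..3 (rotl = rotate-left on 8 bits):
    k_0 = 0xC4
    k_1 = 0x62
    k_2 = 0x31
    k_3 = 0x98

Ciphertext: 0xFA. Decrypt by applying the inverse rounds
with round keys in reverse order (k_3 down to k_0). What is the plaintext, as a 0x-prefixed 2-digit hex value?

s_0 = ciphertext = 0xFA
s_1 = InvRound(s_0, k_3) = 0xE9
s_2 = InvRound(s_1, k_2) = 0xA5
s_3 = InvRound(s_2, k_1) = 0xF9
s_4 = InvRound(s_3, k_0) = 0x1A

0x1A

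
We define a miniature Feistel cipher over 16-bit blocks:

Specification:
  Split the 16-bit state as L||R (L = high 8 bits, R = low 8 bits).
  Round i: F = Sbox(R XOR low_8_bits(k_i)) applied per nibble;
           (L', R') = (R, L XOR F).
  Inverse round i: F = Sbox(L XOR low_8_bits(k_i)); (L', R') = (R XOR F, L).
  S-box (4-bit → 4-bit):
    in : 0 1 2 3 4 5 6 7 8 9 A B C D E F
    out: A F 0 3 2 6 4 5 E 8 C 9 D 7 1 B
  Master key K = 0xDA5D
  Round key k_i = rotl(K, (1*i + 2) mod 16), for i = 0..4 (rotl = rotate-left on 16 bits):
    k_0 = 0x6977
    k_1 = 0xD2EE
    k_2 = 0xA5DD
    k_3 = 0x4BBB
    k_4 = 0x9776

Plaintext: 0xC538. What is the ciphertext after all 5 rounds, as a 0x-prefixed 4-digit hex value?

0xC353

s_0 = plaintext = 0xC538
s_1 = Round(s_0, k_0) = 0x38EE
s_2 = Round(s_1, k_1) = 0xEE92
s_3 = Round(s_2, k_2) = 0x92C5
s_4 = Round(s_3, k_3) = 0xC5C3
s_5 = Round(s_4, k_4) = 0xC353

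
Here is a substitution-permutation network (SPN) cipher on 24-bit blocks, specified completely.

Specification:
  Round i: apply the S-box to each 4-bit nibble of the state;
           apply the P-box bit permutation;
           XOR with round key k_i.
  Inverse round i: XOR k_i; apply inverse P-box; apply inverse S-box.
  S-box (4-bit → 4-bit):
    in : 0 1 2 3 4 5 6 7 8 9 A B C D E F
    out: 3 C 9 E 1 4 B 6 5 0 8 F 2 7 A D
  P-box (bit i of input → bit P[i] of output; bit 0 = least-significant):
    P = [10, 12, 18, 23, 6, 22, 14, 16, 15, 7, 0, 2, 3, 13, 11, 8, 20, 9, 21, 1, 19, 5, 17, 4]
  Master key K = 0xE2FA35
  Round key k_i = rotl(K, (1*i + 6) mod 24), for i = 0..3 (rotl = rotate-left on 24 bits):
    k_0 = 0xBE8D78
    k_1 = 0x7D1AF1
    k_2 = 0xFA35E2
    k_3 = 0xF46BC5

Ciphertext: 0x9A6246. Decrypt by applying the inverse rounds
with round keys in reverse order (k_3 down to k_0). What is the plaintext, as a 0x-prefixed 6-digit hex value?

s_0 = ciphertext = 0x9A6246
s_1 = InvRound(s_0, k_3) = 0x8117C5
s_2 = InvRound(s_1, k_2) = 0xDBC1E9
s_3 = InvRound(s_2, k_1) = 0x17F453
s_4 = InvRound(s_3, k_0) = 0x01B51E

0x01B51E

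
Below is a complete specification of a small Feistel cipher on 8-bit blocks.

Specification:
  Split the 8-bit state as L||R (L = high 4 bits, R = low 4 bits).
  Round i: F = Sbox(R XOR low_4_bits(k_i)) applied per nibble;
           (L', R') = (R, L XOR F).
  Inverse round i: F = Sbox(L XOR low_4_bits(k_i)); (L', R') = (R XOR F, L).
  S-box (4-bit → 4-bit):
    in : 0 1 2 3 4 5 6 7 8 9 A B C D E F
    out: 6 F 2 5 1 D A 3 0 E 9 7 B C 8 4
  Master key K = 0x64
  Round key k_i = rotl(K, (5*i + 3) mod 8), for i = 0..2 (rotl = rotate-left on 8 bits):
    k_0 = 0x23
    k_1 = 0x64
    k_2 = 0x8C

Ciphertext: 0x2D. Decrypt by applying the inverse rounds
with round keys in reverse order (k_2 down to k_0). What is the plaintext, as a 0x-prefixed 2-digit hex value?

s_0 = ciphertext = 0x2D
s_1 = InvRound(s_0, k_2) = 0x52
s_2 = InvRound(s_1, k_1) = 0xD5
s_3 = InvRound(s_2, k_0) = 0xDD

0xDD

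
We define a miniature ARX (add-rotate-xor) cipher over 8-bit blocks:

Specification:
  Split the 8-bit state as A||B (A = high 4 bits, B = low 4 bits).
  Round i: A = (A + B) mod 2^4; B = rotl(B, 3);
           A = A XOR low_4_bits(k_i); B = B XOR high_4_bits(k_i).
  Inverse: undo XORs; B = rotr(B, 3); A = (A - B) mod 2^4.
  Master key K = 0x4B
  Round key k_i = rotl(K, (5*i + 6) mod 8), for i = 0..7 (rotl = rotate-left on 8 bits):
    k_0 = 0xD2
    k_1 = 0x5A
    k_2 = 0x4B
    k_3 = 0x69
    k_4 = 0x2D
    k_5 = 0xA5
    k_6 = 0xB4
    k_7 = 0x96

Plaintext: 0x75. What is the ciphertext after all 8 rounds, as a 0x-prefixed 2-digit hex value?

s_0 = plaintext = 0x75
s_1 = Round(s_0, k_0) = 0xE7
s_2 = Round(s_1, k_1) = 0xFE
s_3 = Round(s_2, k_2) = 0x63
s_4 = Round(s_3, k_3) = 0x0F
s_5 = Round(s_4, k_4) = 0x2D
s_6 = Round(s_5, k_5) = 0xA4
s_7 = Round(s_6, k_6) = 0xA9
s_8 = Round(s_7, k_7) = 0x55

0x55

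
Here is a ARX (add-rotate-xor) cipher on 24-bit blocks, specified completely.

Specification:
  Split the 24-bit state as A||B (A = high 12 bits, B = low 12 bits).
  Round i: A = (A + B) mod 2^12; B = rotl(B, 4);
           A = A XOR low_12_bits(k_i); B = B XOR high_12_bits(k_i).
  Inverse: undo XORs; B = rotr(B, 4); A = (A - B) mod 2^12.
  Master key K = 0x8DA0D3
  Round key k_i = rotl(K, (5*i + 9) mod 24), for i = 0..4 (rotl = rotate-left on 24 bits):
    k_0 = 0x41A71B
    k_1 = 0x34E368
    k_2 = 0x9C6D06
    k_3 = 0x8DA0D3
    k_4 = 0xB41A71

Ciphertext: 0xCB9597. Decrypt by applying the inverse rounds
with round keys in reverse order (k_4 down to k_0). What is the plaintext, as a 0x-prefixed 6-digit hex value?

0xD1D087

s_0 = ciphertext = 0xCB9597
s_1 = InvRound(s_0, k_4) = 0xFDB6ED
s_2 = InvRound(s_1, k_3) = 0x7257E3
s_3 = InvRound(s_2, k_2) = 0x4415E2
s_4 = InvRound(s_3, k_1) = 0xABFC6A
s_5 = InvRound(s_4, k_0) = 0xD1D087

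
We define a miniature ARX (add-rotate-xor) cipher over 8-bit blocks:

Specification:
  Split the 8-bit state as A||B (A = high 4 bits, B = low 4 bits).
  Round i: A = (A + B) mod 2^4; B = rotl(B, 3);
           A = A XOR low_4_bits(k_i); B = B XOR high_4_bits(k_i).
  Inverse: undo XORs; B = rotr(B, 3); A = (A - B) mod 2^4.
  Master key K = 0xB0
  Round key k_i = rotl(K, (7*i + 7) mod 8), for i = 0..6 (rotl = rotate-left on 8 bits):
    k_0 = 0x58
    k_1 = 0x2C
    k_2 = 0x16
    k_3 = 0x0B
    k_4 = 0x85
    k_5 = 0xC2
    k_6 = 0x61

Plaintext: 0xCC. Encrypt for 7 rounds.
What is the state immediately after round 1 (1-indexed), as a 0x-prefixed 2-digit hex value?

0x03

s_0 = plaintext = 0xCC
s_1 = Round(s_0, k_0) = 0x03
s_2 = Round(s_1, k_1) = 0xFB
s_3 = Round(s_2, k_2) = 0xCC
s_4 = Round(s_3, k_3) = 0x36
s_5 = Round(s_4, k_4) = 0xCB
s_6 = Round(s_5, k_5) = 0x51
s_7 = Round(s_6, k_6) = 0x7E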